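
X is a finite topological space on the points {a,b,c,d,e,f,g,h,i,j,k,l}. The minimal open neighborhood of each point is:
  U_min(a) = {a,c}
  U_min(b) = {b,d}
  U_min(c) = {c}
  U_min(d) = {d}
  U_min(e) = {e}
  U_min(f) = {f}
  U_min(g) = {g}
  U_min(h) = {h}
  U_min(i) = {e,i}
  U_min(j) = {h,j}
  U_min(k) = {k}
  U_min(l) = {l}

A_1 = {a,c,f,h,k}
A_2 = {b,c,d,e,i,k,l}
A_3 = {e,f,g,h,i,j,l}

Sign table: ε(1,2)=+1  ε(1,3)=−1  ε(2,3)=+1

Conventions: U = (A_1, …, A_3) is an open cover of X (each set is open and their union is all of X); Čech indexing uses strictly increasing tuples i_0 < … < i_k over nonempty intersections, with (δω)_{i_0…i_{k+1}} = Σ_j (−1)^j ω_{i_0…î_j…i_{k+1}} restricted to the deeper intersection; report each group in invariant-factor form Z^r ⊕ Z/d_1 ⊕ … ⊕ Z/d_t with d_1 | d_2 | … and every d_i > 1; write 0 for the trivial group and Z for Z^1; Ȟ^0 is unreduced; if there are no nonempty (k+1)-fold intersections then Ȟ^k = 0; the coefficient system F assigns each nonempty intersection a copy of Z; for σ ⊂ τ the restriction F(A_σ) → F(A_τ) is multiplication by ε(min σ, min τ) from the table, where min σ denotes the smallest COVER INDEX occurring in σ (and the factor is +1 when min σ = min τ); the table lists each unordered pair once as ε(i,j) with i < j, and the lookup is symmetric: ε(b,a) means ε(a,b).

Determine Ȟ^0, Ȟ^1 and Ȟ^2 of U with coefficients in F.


Ȟ^0 = 0, Ȟ^1 = Z/2, Ȟ^2 = 0

nonempty intersections:
  A12={c,k} A13={f,h} A23={e,i,l}
C dims 3,3; δ0: rk 3, SNF 1^2·2
Ȟ^0: (3−3)−0=0 ⇒ 0
Ȟ^1: (3−0)−3=0 plus torsion [2] ⇒ Z/2
Ȟ^2: (0−0)−0=0 ⇒ 0


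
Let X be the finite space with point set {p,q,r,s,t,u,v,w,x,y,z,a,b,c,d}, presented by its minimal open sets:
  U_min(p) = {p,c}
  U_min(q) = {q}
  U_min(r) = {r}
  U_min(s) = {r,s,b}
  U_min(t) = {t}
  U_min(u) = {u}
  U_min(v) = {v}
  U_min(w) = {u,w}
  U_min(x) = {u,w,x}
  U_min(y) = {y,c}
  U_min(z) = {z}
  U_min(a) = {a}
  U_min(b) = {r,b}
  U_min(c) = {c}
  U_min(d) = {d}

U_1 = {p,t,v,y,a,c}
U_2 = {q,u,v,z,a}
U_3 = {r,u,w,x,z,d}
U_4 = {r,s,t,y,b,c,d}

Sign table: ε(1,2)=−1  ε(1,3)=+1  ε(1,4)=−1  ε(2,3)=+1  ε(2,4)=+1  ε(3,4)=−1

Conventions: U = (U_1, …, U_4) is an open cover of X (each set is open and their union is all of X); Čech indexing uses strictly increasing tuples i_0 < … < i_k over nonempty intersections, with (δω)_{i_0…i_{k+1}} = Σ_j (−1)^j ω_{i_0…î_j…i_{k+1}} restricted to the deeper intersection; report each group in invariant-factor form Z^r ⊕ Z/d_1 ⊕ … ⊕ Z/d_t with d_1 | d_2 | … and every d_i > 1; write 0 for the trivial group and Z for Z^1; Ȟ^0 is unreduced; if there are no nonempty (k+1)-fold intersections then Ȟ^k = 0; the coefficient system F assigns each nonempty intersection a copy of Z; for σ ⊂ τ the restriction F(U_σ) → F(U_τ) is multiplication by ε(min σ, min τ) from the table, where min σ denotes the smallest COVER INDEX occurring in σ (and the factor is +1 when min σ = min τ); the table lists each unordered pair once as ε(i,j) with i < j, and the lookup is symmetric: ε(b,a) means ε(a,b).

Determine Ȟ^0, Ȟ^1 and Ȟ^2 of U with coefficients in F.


nonempty overlaps:
  U12={v,a} U14={t,y,c} U23={u,z} U34={r,d}
C dims 4,4; δ0: rk 4, SNF 1^3·2
degree 0: 4−4−0 = 0 → Ȟ^0 ≅ 0
degree 1: 4−0−4 = 0 plus torsion [2] → Ȟ^1 ≅ Z/2
degree 2: 0−0−0 = 0 → Ȟ^2 ≅ 0

Ȟ^0 = 0; Ȟ^1 = Z/2; Ȟ^2 = 0


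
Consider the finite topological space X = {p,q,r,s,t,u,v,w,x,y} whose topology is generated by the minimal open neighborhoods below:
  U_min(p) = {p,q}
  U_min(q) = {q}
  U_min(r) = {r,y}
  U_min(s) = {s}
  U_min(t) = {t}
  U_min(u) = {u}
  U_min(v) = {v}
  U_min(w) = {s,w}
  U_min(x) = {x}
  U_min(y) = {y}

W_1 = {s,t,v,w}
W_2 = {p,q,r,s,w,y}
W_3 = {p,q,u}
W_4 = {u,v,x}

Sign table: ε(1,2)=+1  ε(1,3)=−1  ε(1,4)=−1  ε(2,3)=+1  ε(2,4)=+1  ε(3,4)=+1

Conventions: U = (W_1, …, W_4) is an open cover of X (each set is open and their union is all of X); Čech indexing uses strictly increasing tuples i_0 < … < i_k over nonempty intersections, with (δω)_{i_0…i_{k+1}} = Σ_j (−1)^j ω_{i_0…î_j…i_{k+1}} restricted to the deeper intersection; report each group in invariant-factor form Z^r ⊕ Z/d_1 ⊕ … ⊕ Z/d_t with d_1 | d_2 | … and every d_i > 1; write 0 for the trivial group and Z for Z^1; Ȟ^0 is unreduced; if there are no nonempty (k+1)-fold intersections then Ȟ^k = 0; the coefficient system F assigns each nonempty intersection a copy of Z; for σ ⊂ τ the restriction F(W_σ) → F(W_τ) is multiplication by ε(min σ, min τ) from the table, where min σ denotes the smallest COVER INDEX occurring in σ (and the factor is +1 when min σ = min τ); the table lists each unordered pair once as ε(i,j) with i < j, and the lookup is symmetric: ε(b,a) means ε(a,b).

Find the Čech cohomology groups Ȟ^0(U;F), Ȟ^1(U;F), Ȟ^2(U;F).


Ȟ^0(U;F) ≅ 0,  Ȟ^1(U;F) ≅ Z/2,  Ȟ^2(U;F) ≅ 0

nonempty intersections:
  W12={s,w} W14={v} W23={p,q} W34={u}
C dims 4,4; δ0: rk 4, SNF 1^3·2
Ȟ^0: (4−4)−0=0 ⇒ 0
Ȟ^1: (4−0)−4=0 plus torsion [2] ⇒ Z/2
Ȟ^2: (0−0)−0=0 ⇒ 0


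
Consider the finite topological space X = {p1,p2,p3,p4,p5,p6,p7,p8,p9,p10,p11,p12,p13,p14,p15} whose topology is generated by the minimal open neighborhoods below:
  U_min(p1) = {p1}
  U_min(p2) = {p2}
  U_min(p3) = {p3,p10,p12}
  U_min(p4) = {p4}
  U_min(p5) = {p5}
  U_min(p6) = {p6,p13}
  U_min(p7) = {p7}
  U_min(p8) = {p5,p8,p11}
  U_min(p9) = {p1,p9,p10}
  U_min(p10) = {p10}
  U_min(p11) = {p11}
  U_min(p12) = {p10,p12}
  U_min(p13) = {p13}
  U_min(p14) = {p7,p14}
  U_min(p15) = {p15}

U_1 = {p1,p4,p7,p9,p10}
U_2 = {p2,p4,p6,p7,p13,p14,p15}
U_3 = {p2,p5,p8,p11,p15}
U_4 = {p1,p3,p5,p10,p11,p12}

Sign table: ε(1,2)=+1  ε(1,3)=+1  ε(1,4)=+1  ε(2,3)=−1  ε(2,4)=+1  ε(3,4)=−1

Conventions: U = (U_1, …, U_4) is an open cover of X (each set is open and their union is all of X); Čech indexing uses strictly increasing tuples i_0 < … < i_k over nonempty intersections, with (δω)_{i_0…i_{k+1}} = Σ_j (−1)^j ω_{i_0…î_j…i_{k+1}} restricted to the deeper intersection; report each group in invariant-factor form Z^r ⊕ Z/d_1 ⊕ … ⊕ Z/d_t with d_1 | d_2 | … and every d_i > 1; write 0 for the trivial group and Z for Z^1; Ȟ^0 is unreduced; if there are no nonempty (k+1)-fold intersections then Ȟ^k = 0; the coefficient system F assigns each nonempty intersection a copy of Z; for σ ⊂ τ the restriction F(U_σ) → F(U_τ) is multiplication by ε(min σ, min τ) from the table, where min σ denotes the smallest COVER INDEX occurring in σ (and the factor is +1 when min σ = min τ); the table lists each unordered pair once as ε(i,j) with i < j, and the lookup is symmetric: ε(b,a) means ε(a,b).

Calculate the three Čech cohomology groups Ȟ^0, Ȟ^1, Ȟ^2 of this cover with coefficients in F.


nerve of the cover:
  U12={p4,p7} U14={p1,p10} U23={p2,p15} U34={p5,p11}
C dims 4,4; δ0: rk 3, SNF 1^3
Ȟ^0 = (4 − 3) − 0 = 1, so Ȟ^0 ≅ Z
Ȟ^1 = (4 − 0) − 3 = 1, so Ȟ^1 ≅ Z
Ȟ^2 = (0 − 0) − 0 = 0, so Ȟ^2 ≅ 0

Ȟ^0 ≅ Z, Ȟ^1 ≅ Z and Ȟ^2 ≅ 0


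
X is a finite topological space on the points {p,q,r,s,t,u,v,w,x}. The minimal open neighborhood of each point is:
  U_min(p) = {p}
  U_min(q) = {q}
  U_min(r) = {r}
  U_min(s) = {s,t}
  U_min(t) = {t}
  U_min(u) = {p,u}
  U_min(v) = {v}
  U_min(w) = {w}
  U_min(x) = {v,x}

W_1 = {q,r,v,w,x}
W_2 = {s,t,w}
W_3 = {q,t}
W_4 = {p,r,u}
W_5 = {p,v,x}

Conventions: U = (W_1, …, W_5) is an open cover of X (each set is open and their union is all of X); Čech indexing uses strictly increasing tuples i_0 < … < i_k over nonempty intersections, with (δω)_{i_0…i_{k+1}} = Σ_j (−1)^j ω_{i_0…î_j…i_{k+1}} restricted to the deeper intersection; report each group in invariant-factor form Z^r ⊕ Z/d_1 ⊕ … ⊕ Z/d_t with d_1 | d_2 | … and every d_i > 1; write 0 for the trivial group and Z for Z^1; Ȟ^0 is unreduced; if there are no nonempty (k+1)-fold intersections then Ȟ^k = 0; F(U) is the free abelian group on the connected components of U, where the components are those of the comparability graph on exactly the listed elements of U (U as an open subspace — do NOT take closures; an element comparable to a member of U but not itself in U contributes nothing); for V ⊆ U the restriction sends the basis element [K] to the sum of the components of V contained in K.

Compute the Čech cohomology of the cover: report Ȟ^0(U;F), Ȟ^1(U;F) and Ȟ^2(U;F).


Ȟ^0(U;F) ≅ Z^6, Ȟ^1(U;F) ≅ 0, Ȟ^2(U;F) ≅ 0

nonempty intersections:
  W12={w} W13={q} W14={r} W15={v,x} W23={t} W45={p}
components per intersection:
  W1: {q} {r} {v,x} {w}
  W2: {s,t} {w}
  W3: {q} {t}
  W4: {p,u} {r}
  W5: {p} {v,x}
  W12: {w}
  W13: {q}
  W14: {r}
  W15: {v,x}
  W23: {t}
  W45: {p}
C dims 12,6; δ0: rk 6, SNF 1^6
Ȟ^0: (12−6)−0=6 ⇒ Z^6
Ȟ^1: (6−0)−6=0 ⇒ 0
Ȟ^2: (0−0)−0=0 ⇒ 0


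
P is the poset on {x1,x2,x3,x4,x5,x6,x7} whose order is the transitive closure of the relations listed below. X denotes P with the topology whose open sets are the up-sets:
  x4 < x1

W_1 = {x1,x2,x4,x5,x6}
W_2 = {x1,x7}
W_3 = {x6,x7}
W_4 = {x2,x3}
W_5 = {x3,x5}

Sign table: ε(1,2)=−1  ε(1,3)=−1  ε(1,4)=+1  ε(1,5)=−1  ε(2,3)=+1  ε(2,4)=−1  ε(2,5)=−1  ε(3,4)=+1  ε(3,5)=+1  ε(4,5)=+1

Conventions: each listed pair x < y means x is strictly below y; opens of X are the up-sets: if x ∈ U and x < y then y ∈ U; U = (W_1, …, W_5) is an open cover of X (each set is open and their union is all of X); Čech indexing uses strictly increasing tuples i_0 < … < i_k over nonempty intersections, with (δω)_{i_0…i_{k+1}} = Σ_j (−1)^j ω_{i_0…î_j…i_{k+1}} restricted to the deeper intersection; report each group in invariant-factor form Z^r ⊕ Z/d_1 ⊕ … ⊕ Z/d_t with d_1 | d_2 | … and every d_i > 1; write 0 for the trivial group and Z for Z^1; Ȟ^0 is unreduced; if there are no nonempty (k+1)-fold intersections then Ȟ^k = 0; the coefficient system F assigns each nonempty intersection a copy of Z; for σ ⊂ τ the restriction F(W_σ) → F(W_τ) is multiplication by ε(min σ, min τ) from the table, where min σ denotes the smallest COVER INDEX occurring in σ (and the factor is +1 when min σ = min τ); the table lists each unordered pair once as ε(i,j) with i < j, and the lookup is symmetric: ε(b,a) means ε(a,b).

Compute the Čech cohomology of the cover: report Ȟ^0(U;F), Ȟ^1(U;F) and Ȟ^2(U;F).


Ȟ^0(U;F) ≅ 0,  Ȟ^1(U;F) ≅ Z ⊕ Z/2,  Ȟ^2(U;F) ≅ 0

nonempty intersections:
  W12={x1} W13={x6} W14={x2} W15={x5} W23={x7} W45={x3}
C dims 5,6; δ0: rk 5, SNF 1^4·2
Ȟ^0: (5−5)−0=0 ⇒ 0
Ȟ^1: (6−0)−5=1 plus torsion [2] ⇒ Z ⊕ Z/2
Ȟ^2: (0−0)−0=0 ⇒ 0


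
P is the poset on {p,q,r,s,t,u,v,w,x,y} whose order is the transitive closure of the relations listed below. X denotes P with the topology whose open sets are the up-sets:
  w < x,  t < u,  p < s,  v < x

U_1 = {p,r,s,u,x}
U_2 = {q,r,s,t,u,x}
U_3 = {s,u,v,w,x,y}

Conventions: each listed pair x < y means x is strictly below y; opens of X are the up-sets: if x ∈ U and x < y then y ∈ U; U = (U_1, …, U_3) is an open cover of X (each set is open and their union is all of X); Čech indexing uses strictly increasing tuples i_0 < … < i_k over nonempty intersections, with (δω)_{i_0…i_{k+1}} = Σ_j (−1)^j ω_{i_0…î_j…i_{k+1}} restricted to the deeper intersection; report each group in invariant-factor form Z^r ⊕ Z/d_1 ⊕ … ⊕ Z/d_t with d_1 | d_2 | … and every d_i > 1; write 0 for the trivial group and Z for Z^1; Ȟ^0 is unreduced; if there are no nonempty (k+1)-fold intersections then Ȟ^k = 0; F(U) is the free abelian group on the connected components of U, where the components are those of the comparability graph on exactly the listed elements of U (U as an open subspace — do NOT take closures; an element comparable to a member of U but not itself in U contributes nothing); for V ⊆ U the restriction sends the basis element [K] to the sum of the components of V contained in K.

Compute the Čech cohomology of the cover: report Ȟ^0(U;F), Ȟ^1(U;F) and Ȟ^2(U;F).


Ȟ^0 ≅ Z^6,  Ȟ^1 ≅ 0,  Ȟ^2 ≅ 0

cover nerve:
  U12={r,s,u,x} U13={s,u,x} U23={s,u,x}
  U123={s,u,x}
components per intersection:
  U1: {p,s} {r} {u} {x}
  U2: {q} {r} {s} {t,u} {x}
  U3: {s} {u} {v,w,x} {y}
  U12: {r} {s} {u} {x}
  U13: {s} {u} {x}
  U23: {s} {u} {x}
  U123: {s} {u} {x}
C dims 13,10,3; δ0: rk 7, SNF 1^7; δ1: rk 3, SNF 1^3
Ȟ^0: (13−7)−0=6 ⇒ Z^6
Ȟ^1: (10−3)−7=0 ⇒ 0
Ȟ^2: (3−0)−3=0 ⇒ 0


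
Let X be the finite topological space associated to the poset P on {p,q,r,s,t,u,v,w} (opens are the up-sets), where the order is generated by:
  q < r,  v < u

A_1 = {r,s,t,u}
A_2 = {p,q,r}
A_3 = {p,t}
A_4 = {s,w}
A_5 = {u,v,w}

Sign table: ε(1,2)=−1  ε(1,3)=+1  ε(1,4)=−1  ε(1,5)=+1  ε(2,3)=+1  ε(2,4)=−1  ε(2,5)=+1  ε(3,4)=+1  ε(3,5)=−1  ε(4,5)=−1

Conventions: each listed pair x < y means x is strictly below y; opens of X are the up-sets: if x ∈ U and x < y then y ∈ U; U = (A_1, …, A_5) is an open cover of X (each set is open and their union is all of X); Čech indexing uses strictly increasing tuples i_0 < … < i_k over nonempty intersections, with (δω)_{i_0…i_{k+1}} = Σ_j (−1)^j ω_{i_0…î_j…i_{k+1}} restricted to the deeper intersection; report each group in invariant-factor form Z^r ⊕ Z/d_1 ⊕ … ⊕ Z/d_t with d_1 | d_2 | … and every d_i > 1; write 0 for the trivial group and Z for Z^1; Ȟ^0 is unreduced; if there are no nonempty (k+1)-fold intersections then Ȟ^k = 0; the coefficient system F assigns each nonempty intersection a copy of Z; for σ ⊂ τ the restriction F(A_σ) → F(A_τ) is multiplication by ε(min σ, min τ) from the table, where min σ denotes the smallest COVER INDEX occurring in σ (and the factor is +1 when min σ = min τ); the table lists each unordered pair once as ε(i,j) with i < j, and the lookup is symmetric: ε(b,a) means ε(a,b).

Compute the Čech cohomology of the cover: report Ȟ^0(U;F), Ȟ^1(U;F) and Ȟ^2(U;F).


nerve simplices:
  A12={r} A13={t} A14={s} A15={u} A23={p} A45={w}
C dims 5,6; δ0: rk 5, SNF 1^4·2
degree 0: 5−5−0 = 0 → Ȟ^0 ≅ 0
degree 1: 6−0−5 = 1 plus torsion [2] → Ȟ^1 ≅ Z ⊕ Z/2
degree 2: 0−0−0 = 0 → Ȟ^2 ≅ 0

Ȟ^0 ≅ 0, Ȟ^1 ≅ Z ⊕ Z/2, Ȟ^2 ≅ 0


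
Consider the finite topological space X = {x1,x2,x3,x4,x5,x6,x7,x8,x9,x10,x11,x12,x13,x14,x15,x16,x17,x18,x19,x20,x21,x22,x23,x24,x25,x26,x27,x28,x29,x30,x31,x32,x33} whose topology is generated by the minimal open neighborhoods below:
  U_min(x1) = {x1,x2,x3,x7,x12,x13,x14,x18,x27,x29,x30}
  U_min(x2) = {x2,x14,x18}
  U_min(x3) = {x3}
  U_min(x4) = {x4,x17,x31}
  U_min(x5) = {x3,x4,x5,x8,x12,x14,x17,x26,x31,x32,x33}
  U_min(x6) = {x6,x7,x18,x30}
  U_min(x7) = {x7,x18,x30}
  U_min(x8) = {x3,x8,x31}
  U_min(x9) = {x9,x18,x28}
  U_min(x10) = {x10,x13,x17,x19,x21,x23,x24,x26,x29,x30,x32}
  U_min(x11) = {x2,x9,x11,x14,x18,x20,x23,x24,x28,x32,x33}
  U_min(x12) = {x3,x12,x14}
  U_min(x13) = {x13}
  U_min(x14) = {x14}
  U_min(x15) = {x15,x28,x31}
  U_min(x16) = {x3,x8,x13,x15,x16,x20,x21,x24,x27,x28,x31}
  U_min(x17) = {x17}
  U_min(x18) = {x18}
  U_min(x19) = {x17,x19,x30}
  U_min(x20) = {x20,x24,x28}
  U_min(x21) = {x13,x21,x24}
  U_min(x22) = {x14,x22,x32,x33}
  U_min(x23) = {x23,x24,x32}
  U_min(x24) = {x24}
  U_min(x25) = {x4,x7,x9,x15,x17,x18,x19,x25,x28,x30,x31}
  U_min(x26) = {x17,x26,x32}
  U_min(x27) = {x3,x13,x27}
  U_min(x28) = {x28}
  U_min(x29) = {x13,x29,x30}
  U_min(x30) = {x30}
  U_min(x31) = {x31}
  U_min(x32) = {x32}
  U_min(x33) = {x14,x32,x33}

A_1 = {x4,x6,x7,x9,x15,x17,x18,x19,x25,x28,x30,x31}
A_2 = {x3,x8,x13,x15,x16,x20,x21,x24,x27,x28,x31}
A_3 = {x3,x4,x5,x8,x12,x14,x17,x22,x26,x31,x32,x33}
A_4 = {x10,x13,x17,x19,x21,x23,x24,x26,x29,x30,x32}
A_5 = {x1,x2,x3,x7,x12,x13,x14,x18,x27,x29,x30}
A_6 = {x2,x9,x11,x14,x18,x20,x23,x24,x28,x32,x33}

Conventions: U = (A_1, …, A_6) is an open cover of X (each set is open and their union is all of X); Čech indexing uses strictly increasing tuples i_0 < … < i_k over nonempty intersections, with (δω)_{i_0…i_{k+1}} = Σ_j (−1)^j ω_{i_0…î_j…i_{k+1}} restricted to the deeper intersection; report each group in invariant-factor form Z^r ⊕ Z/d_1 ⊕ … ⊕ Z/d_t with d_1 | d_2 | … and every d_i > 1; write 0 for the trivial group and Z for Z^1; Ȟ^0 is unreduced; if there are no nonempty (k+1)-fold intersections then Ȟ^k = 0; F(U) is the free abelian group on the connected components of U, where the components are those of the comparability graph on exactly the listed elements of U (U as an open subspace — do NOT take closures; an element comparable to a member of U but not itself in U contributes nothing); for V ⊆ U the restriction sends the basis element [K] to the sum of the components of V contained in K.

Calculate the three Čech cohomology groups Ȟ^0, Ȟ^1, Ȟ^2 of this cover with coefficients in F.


Ȟ^0 ≅ Z; Ȟ^1 ≅ 0; Ȟ^2 ≅ Z/2

nonempty overlaps:
  A12={x15,x28,x31} A13={x4,x17,x31} A14={x17,x19,x30} A15={x7,x18,x30} A16={x9,x18,x28} A23={x3,x8,x31} A24={x13,x21,x24} A25={x3,x13,x27} A26={x20,x24,x28} A34={x17,x26,x32} A35={x3,x12,x14} A36={x14,x32,x33} A45={x13,x29,x30} A46={x23,x24,x32} A56={x2,x14,x18}
  A123={x31} A126={x28} A134={x17} A145={x30} A156={x18} A235={x3} A245={x13} A246={x24} A346={x32} A356={x14}
components per intersection:
  A1: {x4,x6,x7,x9,x15,x17,x18,x19,x25,x28,x30,x31}
  A2: {x3,x8,x13,x15,x16,x20,x21,x24,x27,x28,x31}
  A3: {x3,x4,x5,x8,x12,x14,x17,x22,x26,x31,x32,x33}
  A4: {x10,x13,x17,x19,x21,x23,x24,x26,x29,x30,x32}
  A5: {x1,x2,x3,x7,x12,x13,x14,x18,x27,x29,x30}
  A6: {x2,x9,x11,x14,x18,x20,x23,x24,x28,x32,x33}
  A12: {x15,x28,x31}
  A13: {x4,x17,x31}
  A14: {x17,x19,x30}
  A15: {x7,x18,x30}
  A16: {x9,x18,x28}
  A23: {x3,x8,x31}
  A24: {x13,x21,x24}
  A25: {x3,x13,x27}
  A26: {x20,x24,x28}
  A34: {x17,x26,x32}
  A35: {x3,x12,x14}
  A36: {x14,x32,x33}
  A45: {x13,x29,x30}
  A46: {x23,x24,x32}
  A56: {x2,x14,x18}
  A123: {x31}
  A126: {x28}
  A134: {x17}
  A145: {x30}
  A156: {x18}
  A235: {x3}
  A245: {x13}
  A246: {x24}
  A346: {x32}
  A356: {x14}
C dims 6,15,10; δ0: rk 5, SNF 1^5; δ1: rk 10, SNF 1^9·2
degree 0: 6−5−0 = 1 → Ȟ^0 ≅ Z
degree 1: 15−10−5 = 0 → Ȟ^1 ≅ 0
degree 2: 10−0−10 = 0 plus torsion [2] → Ȟ^2 ≅ Z/2


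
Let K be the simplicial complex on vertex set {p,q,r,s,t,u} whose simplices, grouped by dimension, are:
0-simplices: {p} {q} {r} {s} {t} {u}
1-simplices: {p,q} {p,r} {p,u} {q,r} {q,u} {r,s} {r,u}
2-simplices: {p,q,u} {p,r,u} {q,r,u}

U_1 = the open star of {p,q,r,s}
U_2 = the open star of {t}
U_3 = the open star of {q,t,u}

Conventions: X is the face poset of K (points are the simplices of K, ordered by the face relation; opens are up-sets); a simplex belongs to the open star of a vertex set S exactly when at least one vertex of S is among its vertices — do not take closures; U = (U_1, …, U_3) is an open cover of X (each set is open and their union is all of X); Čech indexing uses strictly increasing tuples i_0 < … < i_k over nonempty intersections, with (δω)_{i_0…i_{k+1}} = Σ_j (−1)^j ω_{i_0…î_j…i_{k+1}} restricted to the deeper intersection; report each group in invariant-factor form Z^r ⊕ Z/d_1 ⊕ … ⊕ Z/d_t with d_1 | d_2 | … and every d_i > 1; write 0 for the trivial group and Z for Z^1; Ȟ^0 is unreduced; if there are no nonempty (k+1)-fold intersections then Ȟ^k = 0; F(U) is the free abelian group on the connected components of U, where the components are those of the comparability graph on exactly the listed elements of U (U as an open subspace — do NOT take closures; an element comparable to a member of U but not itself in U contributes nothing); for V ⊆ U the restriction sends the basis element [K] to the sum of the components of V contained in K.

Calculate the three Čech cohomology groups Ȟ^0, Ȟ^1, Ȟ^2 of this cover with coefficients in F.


Ȟ^0 = Z^2, Ȟ^1 = 0, Ȟ^2 = 0

nerve of the cover:
  U1={{p},{q},{r},{s},{p,q},{p,r},{p,u},{q,r},{q,u},{r,s},{r,u},{p,q,u},{p,r,u},{q,r,u}} U2={{t}} U3={{q},{t},{u},{p,q},{p,u},{q,r},{q,u},{r,u},{p,q,u},{p,r,u},{q,r,u}}
  U13={{q},{p,q},{p,u},{q,r},{q,u},{r,u},{p,q,u},{p,r,u},{q,r,u}} U23={{t}}
components per intersection:
  U1: {{p},{q},{r},{s},{p,q},{p,r},{p,u},{q,r},{q,u},{r,s},{r,u},{p,q,u},{p,r,u},{q,r,u}}
  U2: {{t}}
  U3: {{q},{u},{p,q},{p,u},{q,r},{q,u},{r,u},{p,q,u},{p,r,u},{q,r,u}} {{t}}
  U13: {{q},{p,q},{p,u},{q,r},{q,u},{r,u},{p,q,u},{p,r,u},{q,r,u}}
  U23: {{t}}
C dims 4,2; δ0: rk 2, SNF 1^2
Ȟ^0 = (4 − 2) − 0 = 2, so Ȟ^0 ≅ Z^2
Ȟ^1 = (2 − 0) − 2 = 0, so Ȟ^1 ≅ 0
Ȟ^2 = (0 − 0) − 0 = 0, so Ȟ^2 ≅ 0


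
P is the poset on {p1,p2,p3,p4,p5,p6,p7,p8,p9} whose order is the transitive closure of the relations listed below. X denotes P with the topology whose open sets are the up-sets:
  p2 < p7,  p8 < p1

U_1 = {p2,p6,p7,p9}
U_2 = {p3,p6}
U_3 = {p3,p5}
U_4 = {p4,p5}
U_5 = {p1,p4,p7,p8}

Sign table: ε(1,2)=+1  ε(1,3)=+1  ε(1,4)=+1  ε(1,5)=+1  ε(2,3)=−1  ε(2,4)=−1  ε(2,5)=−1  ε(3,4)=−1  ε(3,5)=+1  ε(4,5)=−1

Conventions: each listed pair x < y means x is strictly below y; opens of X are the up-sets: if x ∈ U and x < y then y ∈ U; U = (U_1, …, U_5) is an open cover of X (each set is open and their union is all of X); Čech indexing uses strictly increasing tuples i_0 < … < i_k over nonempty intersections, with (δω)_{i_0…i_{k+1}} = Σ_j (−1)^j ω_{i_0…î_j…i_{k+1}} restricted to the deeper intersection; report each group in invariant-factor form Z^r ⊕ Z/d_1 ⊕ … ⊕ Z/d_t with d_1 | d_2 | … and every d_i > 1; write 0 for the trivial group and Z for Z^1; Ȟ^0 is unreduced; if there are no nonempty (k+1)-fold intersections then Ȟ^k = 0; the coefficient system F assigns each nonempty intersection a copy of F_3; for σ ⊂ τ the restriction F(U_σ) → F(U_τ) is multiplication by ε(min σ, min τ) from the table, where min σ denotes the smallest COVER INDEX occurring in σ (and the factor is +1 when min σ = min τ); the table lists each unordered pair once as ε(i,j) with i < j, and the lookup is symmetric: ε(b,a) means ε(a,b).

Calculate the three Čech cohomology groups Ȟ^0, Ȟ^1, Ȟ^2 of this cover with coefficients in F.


Ȟ^0 ≅ 0,  Ȟ^1 ≅ 0,  Ȟ^2 ≅ 0

nonempty intersections:
  U12={p6} U15={p7} U23={p3} U34={p5} U45={p4}
C dims 5,5; δ0: rk_F3 5
Ȟ^0: (5−5)−0=0 ⇒ 0
Ȟ^1: (5−0)−5=0 ⇒ 0
Ȟ^2: (0−0)−0=0 ⇒ 0


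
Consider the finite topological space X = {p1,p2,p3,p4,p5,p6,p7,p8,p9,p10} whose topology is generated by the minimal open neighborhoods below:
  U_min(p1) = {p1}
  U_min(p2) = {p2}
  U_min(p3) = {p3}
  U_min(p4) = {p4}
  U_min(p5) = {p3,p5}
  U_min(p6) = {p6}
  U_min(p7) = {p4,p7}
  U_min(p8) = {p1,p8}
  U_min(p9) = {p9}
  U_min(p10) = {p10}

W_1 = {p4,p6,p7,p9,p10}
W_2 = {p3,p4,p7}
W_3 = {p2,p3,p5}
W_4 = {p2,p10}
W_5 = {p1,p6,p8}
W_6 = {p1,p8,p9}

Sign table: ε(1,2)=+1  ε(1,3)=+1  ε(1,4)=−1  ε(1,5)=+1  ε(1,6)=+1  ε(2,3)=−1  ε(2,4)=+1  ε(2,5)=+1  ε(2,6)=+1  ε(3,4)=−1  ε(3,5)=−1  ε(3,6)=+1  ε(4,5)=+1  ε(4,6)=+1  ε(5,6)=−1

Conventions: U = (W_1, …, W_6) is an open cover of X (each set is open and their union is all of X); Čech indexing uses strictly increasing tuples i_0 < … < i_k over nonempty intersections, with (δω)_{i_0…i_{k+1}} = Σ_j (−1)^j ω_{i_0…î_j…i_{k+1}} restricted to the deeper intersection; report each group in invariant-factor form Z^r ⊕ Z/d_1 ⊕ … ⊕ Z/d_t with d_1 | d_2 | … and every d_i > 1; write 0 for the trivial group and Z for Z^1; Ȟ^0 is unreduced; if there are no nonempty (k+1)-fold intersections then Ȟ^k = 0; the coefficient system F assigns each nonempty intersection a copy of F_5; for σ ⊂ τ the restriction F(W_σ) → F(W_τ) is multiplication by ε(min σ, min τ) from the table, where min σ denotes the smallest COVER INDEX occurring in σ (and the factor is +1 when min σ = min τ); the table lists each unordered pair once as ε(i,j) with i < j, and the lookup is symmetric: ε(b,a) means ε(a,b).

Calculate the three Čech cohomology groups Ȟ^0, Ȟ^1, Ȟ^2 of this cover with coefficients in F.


Ȟ^0(U;F) ≅ 0; Ȟ^1(U;F) ≅ Z/5; Ȟ^2(U;F) ≅ 0

nerve simplices:
  W12={p4,p7} W14={p10} W15={p6} W16={p9} W23={p3} W34={p2} W56={p1,p8}
C dims 6,7; δ0: rk_F5 6
degree 0: 6−6−0 = 0 → Ȟ^0 ≅ 0
degree 1: 7−0−6 = 1 → Ȟ^1 ≅ Z/5
degree 2: 0−0−0 = 0 → Ȟ^2 ≅ 0


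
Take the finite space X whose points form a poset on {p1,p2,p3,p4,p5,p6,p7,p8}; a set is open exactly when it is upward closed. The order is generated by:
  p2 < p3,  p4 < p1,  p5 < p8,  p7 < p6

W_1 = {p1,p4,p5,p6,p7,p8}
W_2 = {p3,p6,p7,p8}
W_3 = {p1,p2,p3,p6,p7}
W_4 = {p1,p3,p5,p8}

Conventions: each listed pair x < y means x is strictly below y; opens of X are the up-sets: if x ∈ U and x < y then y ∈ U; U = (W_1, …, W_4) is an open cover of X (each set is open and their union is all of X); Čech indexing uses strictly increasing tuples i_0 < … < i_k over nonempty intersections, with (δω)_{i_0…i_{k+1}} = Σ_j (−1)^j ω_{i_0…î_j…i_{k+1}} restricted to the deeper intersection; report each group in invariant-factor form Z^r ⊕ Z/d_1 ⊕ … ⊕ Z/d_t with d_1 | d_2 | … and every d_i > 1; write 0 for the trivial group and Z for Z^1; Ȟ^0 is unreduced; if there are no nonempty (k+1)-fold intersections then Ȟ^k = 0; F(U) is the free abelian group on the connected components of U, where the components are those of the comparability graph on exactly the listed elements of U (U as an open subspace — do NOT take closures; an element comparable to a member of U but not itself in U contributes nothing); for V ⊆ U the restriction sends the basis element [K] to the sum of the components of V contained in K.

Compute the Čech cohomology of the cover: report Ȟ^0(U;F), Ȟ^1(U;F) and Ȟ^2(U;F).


nonempty overlaps:
  W12={p6,p7,p8} W13={p1,p6,p7} W14={p1,p5,p8} W23={p3,p6,p7} W24={p3,p8} W34={p1,p3}
  W123={p6,p7} W124={p8} W134={p1} W234={p3}
components per intersection:
  W1: {p1,p4} {p5,p8} {p6,p7}
  W2: {p3} {p6,p7} {p8}
  W3: {p1} {p2,p3} {p6,p7}
  W4: {p1} {p3} {p5,p8}
  W12: {p6,p7} {p8}
  W13: {p1} {p6,p7}
  W14: {p1} {p5,p8}
  W23: {p3} {p6,p7}
  W24: {p3} {p8}
  W34: {p1} {p3}
  W123: {p6,p7}
  W124: {p8}
  W134: {p1}
  W234: {p3}
C dims 12,12,4; δ0: rk 8, SNF 1^8; δ1: rk 4, SNF 1^4
degree 0: 12−8−0 = 4 → Ȟ^0 ≅ Z^4
degree 1: 12−4−8 = 0 → Ȟ^1 ≅ 0
degree 2: 4−0−4 = 0 → Ȟ^2 ≅ 0

Ȟ^0 ≅ Z^4, Ȟ^1 ≅ 0 and Ȟ^2 ≅ 0


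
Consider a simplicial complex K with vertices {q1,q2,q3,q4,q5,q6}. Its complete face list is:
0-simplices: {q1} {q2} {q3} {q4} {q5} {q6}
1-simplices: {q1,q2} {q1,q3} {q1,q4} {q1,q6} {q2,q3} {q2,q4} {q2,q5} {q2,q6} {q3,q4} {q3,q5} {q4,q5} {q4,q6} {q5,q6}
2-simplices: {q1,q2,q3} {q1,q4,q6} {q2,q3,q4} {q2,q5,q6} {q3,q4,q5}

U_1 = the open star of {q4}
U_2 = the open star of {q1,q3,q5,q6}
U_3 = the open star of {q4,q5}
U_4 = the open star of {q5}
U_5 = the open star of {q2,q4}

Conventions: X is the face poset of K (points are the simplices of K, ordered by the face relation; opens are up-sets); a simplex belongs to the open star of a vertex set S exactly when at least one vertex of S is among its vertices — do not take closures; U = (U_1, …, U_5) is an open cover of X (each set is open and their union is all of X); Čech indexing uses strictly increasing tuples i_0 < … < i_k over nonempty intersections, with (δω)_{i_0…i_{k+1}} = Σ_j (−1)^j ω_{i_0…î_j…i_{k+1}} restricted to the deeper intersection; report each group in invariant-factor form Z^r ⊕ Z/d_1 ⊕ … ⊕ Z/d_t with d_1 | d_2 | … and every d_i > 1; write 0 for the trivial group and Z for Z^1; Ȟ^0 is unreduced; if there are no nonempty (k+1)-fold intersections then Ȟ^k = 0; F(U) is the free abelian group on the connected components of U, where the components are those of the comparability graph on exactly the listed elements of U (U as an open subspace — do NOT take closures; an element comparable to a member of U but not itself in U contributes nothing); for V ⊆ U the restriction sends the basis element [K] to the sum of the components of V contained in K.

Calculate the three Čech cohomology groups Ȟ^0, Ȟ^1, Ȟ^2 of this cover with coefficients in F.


nerve of the cover:
  U1={{q4},{q1,q4},{q2,q4},{q3,q4},{q4,q5},{q4,q6},{q1,q4,q6},{q2,q3,q4},{q3,q4,q5}} U2={{q1},{q3},{q5},{q6},{q1,q2},{q1,q3},{q1,q4},{q1,q6},{q2,q3},{q2,q5},{q2,q6},{q3,q4},{q3,q5},{q4,q5},{q4,q6},{q5,q6},{q1,q2,q3},{q1,q4,q6},{q2,q3,q4},{q2,q5,q6},{q3,q4,q5}} U3={{q4},{q5},{q1,q4},{q2,q4},{q2,q5},{q3,q4},{q3,q5},{q4,q5},{q4,q6},{q5,q6},{q1,q4,q6},{q2,q3,q4},{q2,q5,q6},{q3,q4,q5}} U4={{q5},{q2,q5},{q3,q5},{q4,q5},{q5,q6},{q2,q5,q6},{q3,q4,q5}} U5={{q2},{q4},{q1,q2},{q1,q4},{q2,q3},{q2,q4},{q2,q5},{q2,q6},{q3,q4},{q4,q5},{q4,q6},{q1,q2,q3},{q1,q4,q6},{q2,q3,q4},{q2,q5,q6},{q3,q4,q5}}
  U12={{q1,q4},{q3,q4},{q4,q5},{q4,q6},{q1,q4,q6},{q2,q3,q4},{q3,q4,q5}} U13={{q4},{q1,q4},{q2,q4},{q3,q4},{q4,q5},{q4,q6},{q1,q4,q6},{q2,q3,q4},{q3,q4,q5}} U14={{q4,q5},{q3,q4,q5}} U15={{q4},{q1,q4},{q2,q4},{q3,q4},{q4,q5},{q4,q6},{q1,q4,q6},{q2,q3,q4},{q3,q4,q5}} U23={{q5},{q1,q4},{q2,q5},{q3,q4},{q3,q5},{q4,q5},{q4,q6},{q5,q6},{q1,q4,q6},{q2,q3,q4},{q2,q5,q6},{q3,q4,q5}} U24={{q5},{q2,q5},{q3,q5},{q4,q5},{q5,q6},{q2,q5,q6},{q3,q4,q5}} U25={{q1,q2},{q1,q4},{q2,q3},{q2,q5},{q2,q6},{q3,q4},{q4,q5},{q4,q6},{q1,q2,q3},{q1,q4,q6},{q2,q3,q4},{q2,q5,q6},{q3,q4,q5}} U34={{q5},{q2,q5},{q3,q5},{q4,q5},{q5,q6},{q2,q5,q6},{q3,q4,q5}} U35={{q4},{q1,q4},{q2,q4},{q2,q5},{q3,q4},{q4,q5},{q4,q6},{q1,q4,q6},{q2,q3,q4},{q2,q5,q6},{q3,q4,q5}} U45={{q2,q5},{q4,q5},{q2,q5,q6},{q3,q4,q5}}
  U123={{q1,q4},{q3,q4},{q4,q5},{q4,q6},{q1,q4,q6},{q2,q3,q4},{q3,q4,q5}} U124={{q4,q5},{q3,q4,q5}} U125={{q1,q4},{q3,q4},{q4,q5},{q4,q6},{q1,q4,q6},{q2,q3,q4},{q3,q4,q5}} U134={{q4,q5},{q3,q4,q5}} U135={{q4},{q1,q4},{q2,q4},{q3,q4},{q4,q5},{q4,q6},{q1,q4,q6},{q2,q3,q4},{q3,q4,q5}} U145={{q4,q5},{q3,q4,q5}} U234={{q5},{q2,q5},{q3,q5},{q4,q5},{q5,q6},{q2,q5,q6},{q3,q4,q5}} U235={{q1,q4},{q2,q5},{q3,q4},{q4,q5},{q4,q6},{q1,q4,q6},{q2,q3,q4},{q2,q5,q6},{q3,q4,q5}} U245={{q2,q5},{q4,q5},{q2,q5,q6},{q3,q4,q5}} U345={{q2,q5},{q4,q5},{q2,q5,q6},{q3,q4,q5}}
  U1234={{q4,q5},{q3,q4,q5}} U1235={{q1,q4},{q3,q4},{q4,q5},{q4,q6},{q1,q4,q6},{q2,q3,q4},{q3,q4,q5}} U1245={{q4,q5},{q3,q4,q5}} U1345={{q4,q5},{q3,q4,q5}} U2345={{q2,q5},{q4,q5},{q2,q5,q6},{q3,q4,q5}}
  U12345={{q4,q5},{q3,q4,q5}}
components per intersection:
  U1: {{q4},{q1,q4},{q2,q4},{q3,q4},{q4,q5},{q4,q6},{q1,q4,q6},{q2,q3,q4},{q3,q4,q5}}
  U2: {{q1},{q3},{q5},{q6},{q1,q2},{q1,q3},{q1,q4},{q1,q6},{q2,q3},{q2,q5},{q2,q6},{q3,q4},{q3,q5},{q4,q5},{q4,q6},{q5,q6},{q1,q2,q3},{q1,q4,q6},{q2,q3,q4},{q2,q5,q6},{q3,q4,q5}}
  U3: {{q4},{q5},{q1,q4},{q2,q4},{q2,q5},{q3,q4},{q3,q5},{q4,q5},{q4,q6},{q5,q6},{q1,q4,q6},{q2,q3,q4},{q2,q5,q6},{q3,q4,q5}}
  U4: {{q5},{q2,q5},{q3,q5},{q4,q5},{q5,q6},{q2,q5,q6},{q3,q4,q5}}
  U5: {{q2},{q4},{q1,q2},{q1,q4},{q2,q3},{q2,q4},{q2,q5},{q2,q6},{q3,q4},{q4,q5},{q4,q6},{q1,q2,q3},{q1,q4,q6},{q2,q3,q4},{q2,q5,q6},{q3,q4,q5}}
  U12: {{q1,q4},{q4,q6},{q1,q4,q6}} {{q3,q4},{q4,q5},{q2,q3,q4},{q3,q4,q5}}
  U13: {{q4},{q1,q4},{q2,q4},{q3,q4},{q4,q5},{q4,q6},{q1,q4,q6},{q2,q3,q4},{q3,q4,q5}}
  U14: {{q4,q5},{q3,q4,q5}}
  U15: {{q4},{q1,q4},{q2,q4},{q3,q4},{q4,q5},{q4,q6},{q1,q4,q6},{q2,q3,q4},{q3,q4,q5}}
  U23: {{q5},{q2,q5},{q3,q4},{q3,q5},{q4,q5},{q5,q6},{q2,q3,q4},{q2,q5,q6},{q3,q4,q5}} {{q1,q4},{q4,q6},{q1,q4,q6}}
  U24: {{q5},{q2,q5},{q3,q5},{q4,q5},{q5,q6},{q2,q5,q6},{q3,q4,q5}}
  U25: {{q1,q2},{q2,q3},{q3,q4},{q4,q5},{q1,q2,q3},{q2,q3,q4},{q3,q4,q5}} {{q1,q4},{q4,q6},{q1,q4,q6}} {{q2,q5},{q2,q6},{q2,q5,q6}}
  U34: {{q5},{q2,q5},{q3,q5},{q4,q5},{q5,q6},{q2,q5,q6},{q3,q4,q5}}
  U35: {{q4},{q1,q4},{q2,q4},{q3,q4},{q4,q5},{q4,q6},{q1,q4,q6},{q2,q3,q4},{q3,q4,q5}} {{q2,q5},{q2,q5,q6}}
  U45: {{q2,q5},{q2,q5,q6}} {{q4,q5},{q3,q4,q5}}
  U123: {{q1,q4},{q4,q6},{q1,q4,q6}} {{q3,q4},{q4,q5},{q2,q3,q4},{q3,q4,q5}}
  U124: {{q4,q5},{q3,q4,q5}}
  U125: {{q1,q4},{q4,q6},{q1,q4,q6}} {{q3,q4},{q4,q5},{q2,q3,q4},{q3,q4,q5}}
  U134: {{q4,q5},{q3,q4,q5}}
  U135: {{q4},{q1,q4},{q2,q4},{q3,q4},{q4,q5},{q4,q6},{q1,q4,q6},{q2,q3,q4},{q3,q4,q5}}
  U145: {{q4,q5},{q3,q4,q5}}
  U234: {{q5},{q2,q5},{q3,q5},{q4,q5},{q5,q6},{q2,q5,q6},{q3,q4,q5}}
  U235: {{q1,q4},{q4,q6},{q1,q4,q6}} {{q2,q5},{q2,q5,q6}} {{q3,q4},{q4,q5},{q2,q3,q4},{q3,q4,q5}}
  U245: {{q2,q5},{q2,q5,q6}} {{q4,q5},{q3,q4,q5}}
  U345: {{q2,q5},{q2,q5,q6}} {{q4,q5},{q3,q4,q5}}
  U1234: {{q4,q5},{q3,q4,q5}}
  U1235: {{q1,q4},{q4,q6},{q1,q4,q6}} {{q3,q4},{q4,q5},{q2,q3,q4},{q3,q4,q5}}
  U1245: {{q4,q5},{q3,q4,q5}}
  U1345: {{q4,q5},{q3,q4,q5}}
  U2345: {{q2,q5},{q2,q5,q6}} {{q4,q5},{q3,q4,q5}}
  U12345: {{q4,q5},{q3,q4,q5}}
C dims 5,16,16,7; δ0: rk 4, SNF 1^4; δ1: rk 10, SNF 1^10; δ2: rk 6, SNF 1^6
Ȟ^0 = (5 − 4) − 0 = 1, so Ȟ^0 ≅ Z
Ȟ^1 = (16 − 10) − 4 = 2, so Ȟ^1 ≅ Z^2
Ȟ^2 = (16 − 6) − 10 = 0, so Ȟ^2 ≅ 0

Ȟ^0 ≅ Z, Ȟ^1 ≅ Z^2 and Ȟ^2 ≅ 0


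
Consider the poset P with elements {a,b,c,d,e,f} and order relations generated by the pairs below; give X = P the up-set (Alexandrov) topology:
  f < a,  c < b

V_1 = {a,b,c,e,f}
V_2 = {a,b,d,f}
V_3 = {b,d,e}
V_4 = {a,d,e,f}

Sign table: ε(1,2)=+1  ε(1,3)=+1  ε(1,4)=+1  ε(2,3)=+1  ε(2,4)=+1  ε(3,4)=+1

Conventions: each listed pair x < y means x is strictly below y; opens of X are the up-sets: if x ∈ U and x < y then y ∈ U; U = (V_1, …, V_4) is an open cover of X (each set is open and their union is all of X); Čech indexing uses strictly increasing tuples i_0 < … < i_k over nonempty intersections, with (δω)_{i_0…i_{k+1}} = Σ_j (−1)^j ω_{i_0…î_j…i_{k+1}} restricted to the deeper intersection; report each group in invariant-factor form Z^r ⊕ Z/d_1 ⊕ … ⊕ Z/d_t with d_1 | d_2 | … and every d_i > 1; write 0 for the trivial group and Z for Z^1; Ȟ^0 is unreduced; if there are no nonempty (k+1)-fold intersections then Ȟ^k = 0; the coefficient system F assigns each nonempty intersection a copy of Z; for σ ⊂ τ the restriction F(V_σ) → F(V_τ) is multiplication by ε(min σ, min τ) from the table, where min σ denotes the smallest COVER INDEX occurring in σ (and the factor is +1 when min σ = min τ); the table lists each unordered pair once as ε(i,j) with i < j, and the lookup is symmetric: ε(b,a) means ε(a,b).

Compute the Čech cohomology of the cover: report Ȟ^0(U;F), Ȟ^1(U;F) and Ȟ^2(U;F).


Ȟ^0(U;F) ≅ Z, Ȟ^1(U;F) ≅ 0, Ȟ^2(U;F) ≅ Z

cover nerve:
  V12={a,b,f} V13={b,e} V14={a,e,f} V23={b,d} V24={a,d,f} V34={d,e}
  V123={b} V124={a,f} V134={e} V234={d}
C dims 4,6,4; δ0: rk 3, SNF 1^3; δ1: rk 3, SNF 1^3
Ȟ^0: (4−3)−0=1 ⇒ Z
Ȟ^1: (6−3)−3=0 ⇒ 0
Ȟ^2: (4−0)−3=1 ⇒ Z


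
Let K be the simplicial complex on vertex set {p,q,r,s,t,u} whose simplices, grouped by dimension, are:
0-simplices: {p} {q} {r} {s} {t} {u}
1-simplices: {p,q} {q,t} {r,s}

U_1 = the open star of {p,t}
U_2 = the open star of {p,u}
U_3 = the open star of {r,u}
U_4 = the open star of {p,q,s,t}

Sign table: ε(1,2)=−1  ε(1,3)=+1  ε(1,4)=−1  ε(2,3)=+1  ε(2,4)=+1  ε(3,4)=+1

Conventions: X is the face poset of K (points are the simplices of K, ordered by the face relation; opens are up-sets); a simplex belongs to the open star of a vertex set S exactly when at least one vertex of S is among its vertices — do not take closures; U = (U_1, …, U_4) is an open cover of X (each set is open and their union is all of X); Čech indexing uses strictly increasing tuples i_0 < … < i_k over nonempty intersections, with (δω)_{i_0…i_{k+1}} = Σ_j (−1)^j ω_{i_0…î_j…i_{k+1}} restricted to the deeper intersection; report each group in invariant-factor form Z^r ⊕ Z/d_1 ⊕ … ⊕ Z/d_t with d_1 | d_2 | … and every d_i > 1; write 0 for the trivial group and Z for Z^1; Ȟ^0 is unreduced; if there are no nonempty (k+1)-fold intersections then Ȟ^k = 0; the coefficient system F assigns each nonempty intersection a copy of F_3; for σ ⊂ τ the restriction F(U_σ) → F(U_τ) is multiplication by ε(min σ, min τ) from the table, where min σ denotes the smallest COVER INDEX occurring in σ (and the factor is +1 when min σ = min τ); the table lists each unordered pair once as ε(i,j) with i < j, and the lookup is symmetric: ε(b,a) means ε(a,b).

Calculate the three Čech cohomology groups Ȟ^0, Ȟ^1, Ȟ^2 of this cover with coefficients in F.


nerve simplices:
  U1={{p},{t},{p,q},{q,t}} U2={{p},{u},{p,q}} U3={{r},{u},{r,s}} U4={{p},{q},{s},{t},{p,q},{q,t},{r,s}}
  U12={{p},{p,q}} U14={{p},{t},{p,q},{q,t}} U23={{u}} U24={{p},{p,q}} U34={{r,s}}
  U124={{p},{p,q}}
C dims 4,5,1; δ0: rk_F3 3; δ1: rk_F3 1
degree 0: 4−3−0 = 1 → Ȟ^0 ≅ Z/3
degree 1: 5−1−3 = 1 → Ȟ^1 ≅ Z/3
degree 2: 1−0−1 = 0 → Ȟ^2 ≅ 0

Ȟ^0(U;F) ≅ Z/3, Ȟ^1(U;F) ≅ Z/3 and Ȟ^2(U;F) ≅ 0


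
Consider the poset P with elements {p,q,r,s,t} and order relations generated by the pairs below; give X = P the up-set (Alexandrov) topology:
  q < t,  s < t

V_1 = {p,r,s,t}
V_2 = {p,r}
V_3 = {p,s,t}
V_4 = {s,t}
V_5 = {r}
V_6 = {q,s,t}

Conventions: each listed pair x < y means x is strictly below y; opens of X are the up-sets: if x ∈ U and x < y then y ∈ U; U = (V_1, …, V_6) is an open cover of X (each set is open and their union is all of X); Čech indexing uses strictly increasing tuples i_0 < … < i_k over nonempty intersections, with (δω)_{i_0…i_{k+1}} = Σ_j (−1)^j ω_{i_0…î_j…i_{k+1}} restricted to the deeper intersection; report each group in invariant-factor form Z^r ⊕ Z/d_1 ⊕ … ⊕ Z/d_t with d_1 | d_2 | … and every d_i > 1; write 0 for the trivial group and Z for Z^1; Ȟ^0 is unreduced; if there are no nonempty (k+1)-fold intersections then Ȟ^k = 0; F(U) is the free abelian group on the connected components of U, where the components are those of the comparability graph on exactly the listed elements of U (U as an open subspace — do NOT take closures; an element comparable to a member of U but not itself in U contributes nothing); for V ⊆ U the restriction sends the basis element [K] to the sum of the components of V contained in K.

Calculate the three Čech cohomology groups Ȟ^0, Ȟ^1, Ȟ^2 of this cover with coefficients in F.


Ȟ^0 = Z^3; Ȟ^1 = 0; Ȟ^2 = 0

nonempty overlaps:
  V12={p,r} V13={p,s,t} V14={s,t} V15={r} V16={s,t} V23={p} V25={r} V34={s,t} V36={s,t} V46={s,t}
  V123={p} V125={r} V134={s,t} V136={s,t} V146={s,t} V346={s,t}
  V1346={s,t}
components per intersection:
  V1: {p} {r} {s,t}
  V2: {p} {r}
  V3: {p} {s,t}
  V4: {s,t}
  V5: {r}
  V6: {q,s,t}
  V12: {p} {r}
  V13: {p} {s,t}
  V14: {s,t}
  V15: {r}
  V16: {s,t}
  V23: {p}
  V25: {r}
  V34: {s,t}
  V36: {s,t}
  V46: {s,t}
  V123: {p}
  V125: {r}
  V134: {s,t}
  V136: {s,t}
  V146: {s,t}
  V346: {s,t}
  V1346: {s,t}
C dims 10,12,6,1; δ0: rk 7, SNF 1^7; δ1: rk 5, SNF 1^5; δ2: rk 1, SNF 1^1
degree 0: 10−7−0 = 3 → Ȟ^0 ≅ Z^3
degree 1: 12−5−7 = 0 → Ȟ^1 ≅ 0
degree 2: 6−1−5 = 0 → Ȟ^2 ≅ 0


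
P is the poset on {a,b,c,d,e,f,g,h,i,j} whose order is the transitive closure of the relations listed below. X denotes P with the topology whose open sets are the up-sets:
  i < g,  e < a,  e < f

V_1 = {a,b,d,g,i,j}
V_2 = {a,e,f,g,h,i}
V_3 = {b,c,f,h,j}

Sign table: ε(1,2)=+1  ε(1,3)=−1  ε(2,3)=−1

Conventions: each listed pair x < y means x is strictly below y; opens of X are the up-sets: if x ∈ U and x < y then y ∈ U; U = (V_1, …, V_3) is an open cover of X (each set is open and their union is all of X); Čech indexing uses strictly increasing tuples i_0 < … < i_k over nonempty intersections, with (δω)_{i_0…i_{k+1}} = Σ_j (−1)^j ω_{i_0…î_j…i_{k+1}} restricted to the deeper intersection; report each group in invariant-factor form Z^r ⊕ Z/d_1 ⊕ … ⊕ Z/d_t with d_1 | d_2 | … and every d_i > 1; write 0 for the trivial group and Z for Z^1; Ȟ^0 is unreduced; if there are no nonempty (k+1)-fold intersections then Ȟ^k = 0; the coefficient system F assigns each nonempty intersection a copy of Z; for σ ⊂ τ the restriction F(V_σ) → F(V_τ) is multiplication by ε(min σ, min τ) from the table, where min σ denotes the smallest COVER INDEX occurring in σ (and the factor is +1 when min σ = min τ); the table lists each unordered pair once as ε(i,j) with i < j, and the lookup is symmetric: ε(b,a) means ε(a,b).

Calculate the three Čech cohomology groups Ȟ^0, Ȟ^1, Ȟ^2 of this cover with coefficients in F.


intersection data:
  V12={a,g,i} V13={b,j} V23={f,h}
C dims 3,3; δ0: rk 2, SNF 1^2
Ȟ^0 = (3 − 2) − 0 = 1, so Ȟ^0 ≅ Z
Ȟ^1 = (3 − 0) − 2 = 1, so Ȟ^1 ≅ Z
Ȟ^2 = (0 − 0) − 0 = 0, so Ȟ^2 ≅ 0

Ȟ^0(U;F) ≅ Z, Ȟ^1(U;F) ≅ Z and Ȟ^2(U;F) ≅ 0
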